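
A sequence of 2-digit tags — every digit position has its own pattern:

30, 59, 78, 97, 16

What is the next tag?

35

First digit: 3, 5, 7, 9, 1 → 3 (+2 each step, mod 10).
Second digit: 0, 9, 8, 7, 6 → 5 (−1 each step, mod 10).
Putting it together: 35.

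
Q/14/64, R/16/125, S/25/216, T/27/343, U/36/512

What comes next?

Letter goes Q, R, S, T, U → V (letters move forward 1 place in the alphabet).
Second component: alternating steps +2, +9, +2, +9, …; 14, 16, 25, 27, 36 → 38.
Third component: perfect cubes: 4³, 5³, 6³, …; 64, 125, 216, 343, 512 → 729.
Combining the parts gives V/38/729.

V/38/729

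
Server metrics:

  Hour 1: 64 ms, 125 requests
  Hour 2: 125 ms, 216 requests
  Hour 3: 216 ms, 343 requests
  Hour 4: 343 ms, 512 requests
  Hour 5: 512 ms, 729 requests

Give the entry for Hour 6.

Ms: perfect cubes: 4³, 5³, 6³, …; 64, 125, 216, 343, 512 → 729.
Requests: perfect cubes: 5³, 6³, 7³, …, so 125, 216, 343, 512, 729 → 1000.
So the next record is 729 ms, 1000 requests.

729 ms, 1000 requests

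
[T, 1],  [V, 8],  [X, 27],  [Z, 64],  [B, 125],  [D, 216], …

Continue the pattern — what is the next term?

[F, 343]

Letter — letters move forward 2 places in the alphabet, wrapping Z→A: T, V, X, Z, B, D → F.
For the second coordinate, perfect cubes: 1³, 2³, 3³, …: 1, 8, 27, 64, 125, 216 → 343.
Combining the parts gives [F, 343].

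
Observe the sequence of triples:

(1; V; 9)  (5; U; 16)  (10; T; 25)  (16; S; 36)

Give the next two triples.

For the first part, differences are 4, 5, 6, … (increasing by 1 each time): 1, 5, 10, 16 → 23 → 31.
Letter goes V, U, T, S → R → Q (letters move back 1 place in the alphabet).
Third part — perfect squares: 3², 4², 5², …: 9, 16, 25, 36 → 49 → 64.
Putting the parts together: (23; R; 49) and then (31; Q; 64).

(23; R; 49), (31; Q; 64)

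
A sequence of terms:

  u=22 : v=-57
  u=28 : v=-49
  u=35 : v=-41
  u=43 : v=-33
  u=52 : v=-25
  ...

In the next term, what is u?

For the u, differences are 6, 7, 8, … (increasing by 1 each time): 22, 28, 35, 43, 52 → 62.

62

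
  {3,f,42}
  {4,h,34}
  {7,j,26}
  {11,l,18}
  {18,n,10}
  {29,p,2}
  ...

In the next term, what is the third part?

First part goes 3, 4, 7, 11, 18, 29 → 47 (each term is the sum of the two before it).
Letter: letters move forward 2 places in the alphabet; f, h, j, l, n, p → r.
Third part goes 42, 34, 26, 18, 10, 2 → -6 (−8 each step).

-6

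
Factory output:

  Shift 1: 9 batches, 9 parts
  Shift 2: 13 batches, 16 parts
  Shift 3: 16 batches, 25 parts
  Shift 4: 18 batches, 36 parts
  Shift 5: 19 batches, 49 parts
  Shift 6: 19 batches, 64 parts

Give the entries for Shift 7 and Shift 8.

For the batches, differences are 4, 3, 2, … (decreasing by 1 each time): 9, 13, 16, 18, 19, 19 → 18 → 16.
Parts — perfect squares: 3², 4², 5², …: 9, 16, 25, 36, 49, 64 → 81 → 100.
Putting the parts together: 18 batches, 81 parts and then 16 batches, 100 parts.

18 batches, 81 parts; 16 batches, 100 parts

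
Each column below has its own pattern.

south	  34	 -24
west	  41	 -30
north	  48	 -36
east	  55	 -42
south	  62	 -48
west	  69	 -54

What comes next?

north  76  -60

Direction: south, west, north, east, south, west → north (repeats south → west → north → east).
Second component goes 34, 41, 48, 55, 62, 69 → 76 (+7 each step).
Third component — −6 each step: -24, -30, -36, -42, -48, -54 → -60.
Putting it together: north  76  -60.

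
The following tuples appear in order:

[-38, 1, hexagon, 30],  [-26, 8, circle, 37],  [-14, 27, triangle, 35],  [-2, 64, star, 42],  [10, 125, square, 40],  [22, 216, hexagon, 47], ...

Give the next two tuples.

[34, 343, circle, 45], [46, 512, triangle, 52]

First coordinate: -38, -26, -14, -2, 10, 22 → 34 → 46 (+12 each step).
Second coordinate — perfect cubes: 1³, 2³, 3³, …: 1, 8, 27, 64, 125, 216 → 343 → 512.
For the shape, repeats hexagon → circle → triangle → star → square: hexagon, circle, triangle, star, square, hexagon → circle → triangle.
Fourth coordinate — alternating steps +7, −2, +7, −2, …: 30, 37, 35, 42, 40, 47 → 45 → 52.
So the next two tuples are [34, 343, circle, 45] and [46, 512, triangle, 52].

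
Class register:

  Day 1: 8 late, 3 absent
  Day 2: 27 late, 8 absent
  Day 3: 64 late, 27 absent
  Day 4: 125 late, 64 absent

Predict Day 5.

216 late, 125 absent

For the late, perfect cubes: 2³, 3³, 4³, …: 8, 27, 64, 125 → 216.
For the absent, always the previous value of the late: 3, 8, 27, 64 → 125.
Combining the parts gives 216 late, 125 absent.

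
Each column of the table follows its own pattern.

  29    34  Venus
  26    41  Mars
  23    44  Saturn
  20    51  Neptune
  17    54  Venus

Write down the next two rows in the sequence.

14  61  Mars; 11  64  Saturn

First component: −3 each step, so 29, 26, 23, 20, 17 → 14 → 11.
Second component: alternating steps +7, +3, +7, +3, …; 34, 41, 44, 51, 54 → 61 → 64.
Planet — repeats Venus → Mars → Saturn → Neptune: Venus, Mars, Saturn, Neptune, Venus → Mars → Saturn.
So the next two rows are 14  61  Mars and 11  64  Saturn.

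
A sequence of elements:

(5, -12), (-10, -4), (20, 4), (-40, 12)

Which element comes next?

(80, 20)

First part: 5, -10, 20, -40 → 80 (×(-2) each step).
Second part: +8 each step; -12, -4, 4, 12 → 20.
So the next element is (80, 20).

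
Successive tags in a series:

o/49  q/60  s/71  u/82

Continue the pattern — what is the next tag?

w/93

Letter — letters move forward 2 places in the alphabet: o, q, s, u → w.
Second component: 49, 60, 71, 82 → 93 (+11 each step).
Combining the parts gives w/93.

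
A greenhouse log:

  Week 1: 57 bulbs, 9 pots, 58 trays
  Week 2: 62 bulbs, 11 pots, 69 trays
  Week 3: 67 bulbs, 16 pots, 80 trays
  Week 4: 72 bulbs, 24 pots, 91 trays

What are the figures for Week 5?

77 bulbs, 35 pots, 102 trays

Bulbs: 57, 62, 67, 72 → 77 (+5 each step).
Pots: 9, 11, 16, 24 → 35 (differences are 2, 5, 8, … (increasing by 3 each time)).
Trays: +11 each step; 58, 69, 80, 91 → 102.
Putting it together: 77 bulbs, 35 pots, 102 trays.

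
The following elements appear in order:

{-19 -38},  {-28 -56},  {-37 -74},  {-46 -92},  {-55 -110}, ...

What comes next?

{-64 -128}

First entry goes -19, -28, -37, -46, -55 → -64 (−9 each step).
Second entry: -38, -56, -74, -92, -110 → -128 (always 2 × the first entry).
So the next element is {-64 -128}.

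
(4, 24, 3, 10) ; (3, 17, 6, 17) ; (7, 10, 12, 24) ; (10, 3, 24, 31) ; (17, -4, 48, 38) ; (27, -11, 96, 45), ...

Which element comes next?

First value goes 4, 3, 7, 10, 17, 27 → 44 (each term is the sum of the two before it).
For the second value, −7 each step: 24, 17, 10, 3, -4, -11 → -18.
Third value goes 3, 6, 12, 24, 48, 96 → 192 (×2 each step).
Fourth value: together with the second value always sums to 34, so 10, 17, 24, 31, 38, 45 → 52.
So the next element is (44, -18, 192, 52).

(44, -18, 192, 52)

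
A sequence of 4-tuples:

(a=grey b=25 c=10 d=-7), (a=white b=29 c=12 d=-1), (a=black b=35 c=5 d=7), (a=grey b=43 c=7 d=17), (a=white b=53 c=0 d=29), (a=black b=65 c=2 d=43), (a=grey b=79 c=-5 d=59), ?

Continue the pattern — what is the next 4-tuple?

A goes grey, white, black, grey, white, black, grey → white (repeats grey → white → black).
B: 25, 29, 35, 43, 53, 65, 79 → 95 (differences are 4, 6, 8, … (increasing by 2 each time)).
C goes 10, 12, 5, 7, 0, 2, -5 → -3 (alternating steps +2, −7, +2, −7, …).
D — differences are 6, 8, 10, … (increasing by 2 each time): -7, -1, 7, 17, 29, 43, 59 → 77.
Putting it together: (a=white b=95 c=-3 d=77).

(a=white b=95 c=-3 d=77)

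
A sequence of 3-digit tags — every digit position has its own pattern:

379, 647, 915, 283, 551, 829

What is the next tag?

197

For the first digit, +3 each step, mod 10: 3, 6, 9, 2, 5, 8 → 1.
For the second digit, −3 each step, mod 10: 7, 4, 1, 8, 5, 2 → 9.
Third digit: −2 each step, mod 10; 9, 7, 5, 3, 1, 9 → 7.
Combining the parts gives 197.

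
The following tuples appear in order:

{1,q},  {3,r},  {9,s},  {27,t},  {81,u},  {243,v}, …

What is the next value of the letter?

w

Letter: letters move forward 1 place in the alphabet, so q, r, s, t, u, v → w.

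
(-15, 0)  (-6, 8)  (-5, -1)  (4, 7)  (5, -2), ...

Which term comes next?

For the first component, alternating steps +9, +1, +9, +1, …: -15, -6, -5, 4, 5 → 14.
Second component: alternating steps +8, −9, +8, −9, …, so 0, 8, -1, 7, -2 → 6.
Combining the parts gives (14, 6).

(14, 6)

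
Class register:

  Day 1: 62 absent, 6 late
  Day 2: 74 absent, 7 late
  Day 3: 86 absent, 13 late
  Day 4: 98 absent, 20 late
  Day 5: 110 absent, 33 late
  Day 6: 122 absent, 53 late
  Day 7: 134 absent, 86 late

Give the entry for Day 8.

Absent: +12 each step; 62, 74, 86, 98, 110, 122, 134 → 146.
Late — each term is the sum of the two before it: 6, 7, 13, 20, 33, 53, 86 → 139.
So the next record is 146 absent, 139 late.

146 absent, 139 late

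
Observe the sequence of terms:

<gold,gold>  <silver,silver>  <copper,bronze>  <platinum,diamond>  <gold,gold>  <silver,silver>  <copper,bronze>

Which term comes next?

<platinum,diamond>

Metal: repeats gold → silver → copper → platinum, so gold, silver, copper, platinum, gold, silver, copper → platinum.
Rank — repeats gold → silver → bronze → diamond: gold, silver, bronze, diamond, gold, silver, bronze → diamond.
Putting it together: <platinum,diamond>.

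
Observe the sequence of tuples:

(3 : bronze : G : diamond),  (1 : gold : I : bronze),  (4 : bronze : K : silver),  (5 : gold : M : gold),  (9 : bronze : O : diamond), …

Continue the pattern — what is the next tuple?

First slot goes 3, 1, 4, 5, 9 → 14 (each term is the sum of the two before it).
First rank goes bronze, gold, bronze, gold, bronze → gold (alternates bronze ↔ gold).
Letter: G, I, K, M, O → Q (letters move forward 2 places in the alphabet).
Second rank goes diamond, bronze, silver, gold, diamond → bronze (repeats diamond → bronze → silver → gold).
Combining the parts gives (14 : gold : Q : bronze).

(14 : gold : Q : bronze)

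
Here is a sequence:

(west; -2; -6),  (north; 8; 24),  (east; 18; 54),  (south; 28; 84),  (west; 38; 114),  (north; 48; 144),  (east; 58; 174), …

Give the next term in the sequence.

(south; 68; 204)

For the direction, repeats west → north → east → south: west, north, east, south, west, north, east → south.
For the second coordinate, +10 each step: -2, 8, 18, 28, 38, 48, 58 → 68.
Third coordinate — always 3 × the second coordinate: -6, 24, 54, 84, 114, 144, 174 → 204.
Putting it together: (south; 68; 204).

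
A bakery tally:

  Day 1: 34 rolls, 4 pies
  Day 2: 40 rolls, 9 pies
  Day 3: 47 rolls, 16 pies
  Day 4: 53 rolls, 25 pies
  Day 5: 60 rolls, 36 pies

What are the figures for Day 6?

66 rolls, 49 pies

For the rolls, alternating steps +6, +7, +6, +7, …: 34, 40, 47, 53, 60 → 66.
Pies: perfect squares: 2², 3², 4², …, so 4, 9, 16, 25, 36 → 49.
Combining the parts gives 66 rolls, 49 pies.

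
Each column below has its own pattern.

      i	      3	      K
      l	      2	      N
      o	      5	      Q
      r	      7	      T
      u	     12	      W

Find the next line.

First letter — letters move forward 3 places in the alphabet: i, l, o, r, u → x.
Second component: each term is the sum of the two before it, so 3, 2, 5, 7, 12 → 19.
For the second letter, letters move forward 3 places in the alphabet: K, N, Q, T, W → Z.
Combining the parts gives x  19  Z.

x  19  Z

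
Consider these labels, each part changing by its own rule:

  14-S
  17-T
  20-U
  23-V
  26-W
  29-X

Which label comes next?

First component goes 14, 17, 20, 23, 26, 29 → 32 (+3 each step).
Letter: letters move forward 1 place in the alphabet, so S, T, U, V, W, X → Y.
Combining the parts gives 32-Y.

32-Y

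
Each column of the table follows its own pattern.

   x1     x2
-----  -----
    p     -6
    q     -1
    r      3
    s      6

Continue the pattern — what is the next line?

t  8

Column x1 — letters move forward 1 place in the alphabet: p, q, r, s → t.
Column x2: -6, -1, 3, 6 → 8 (differences are 5, 4, 3, … (decreasing by 1 each time)).
Putting it together: t  8.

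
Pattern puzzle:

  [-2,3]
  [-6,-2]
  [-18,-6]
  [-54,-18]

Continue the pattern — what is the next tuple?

First entry: -2, -6, -18, -54 → -162 (×3 each step).
Second entry: always the previous value of the first entry, so 3, -2, -6, -18 → -54.
So the next tuple is [-162,-54].

[-162,-54]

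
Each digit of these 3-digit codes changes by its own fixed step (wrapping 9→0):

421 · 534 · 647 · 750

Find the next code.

First digit goes 4, 5, 6, 7 → 8 (+1 each step, mod 10).
Second digit: 2, 3, 4, 5 → 6 (+1 each step, mod 10).
Third digit goes 1, 4, 7, 0 → 3 (+3 each step, mod 10).
Putting it together: 863.

863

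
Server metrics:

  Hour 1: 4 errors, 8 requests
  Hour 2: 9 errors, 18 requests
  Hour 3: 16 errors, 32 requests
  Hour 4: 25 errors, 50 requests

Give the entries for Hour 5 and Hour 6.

Errors: 4, 9, 16, 25 → 36 → 49 (perfect squares: 2², 3², 4², …).
Requests goes 8, 18, 32, 50 → 72 → 98 (always 2 × the errors).
Putting the parts together: 36 errors, 72 requests and then 49 errors, 98 requests.

36 errors, 72 requests; 49 errors, 98 requests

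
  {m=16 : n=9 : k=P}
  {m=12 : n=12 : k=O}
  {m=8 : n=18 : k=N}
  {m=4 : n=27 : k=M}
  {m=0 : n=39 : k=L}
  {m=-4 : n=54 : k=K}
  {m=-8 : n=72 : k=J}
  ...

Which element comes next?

{m=-12 : n=93 : k=I}

M: 16, 12, 8, 4, 0, -4, -8 → -12 (−4 each step).
N goes 9, 12, 18, 27, 39, 54, 72 → 93 (differences are 3, 6, 9, … (increasing by 3 each time)).
K: P, O, N, M, L, K, J → I (letters move back 1 place in the alphabet).
Putting it together: {m=-12 : n=93 : k=I}.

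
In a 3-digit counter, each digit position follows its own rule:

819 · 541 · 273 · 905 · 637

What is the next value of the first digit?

First digit goes 8, 5, 2, 9, 6 → 3 (−3 each step, mod 10).

3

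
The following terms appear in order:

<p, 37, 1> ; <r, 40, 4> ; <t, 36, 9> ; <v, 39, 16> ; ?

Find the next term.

Letter: letters move forward 2 places in the alphabet; p, r, t, v → x.
Second part: alternating steps +3, −4, +3, −4, …; 37, 40, 36, 39 → 35.
For the third part, perfect squares: 1², 2², 3², …: 1, 4, 9, 16 → 25.
So the next term is <x, 35, 25>.

<x, 35, 25>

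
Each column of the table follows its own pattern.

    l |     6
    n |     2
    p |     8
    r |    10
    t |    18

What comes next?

v  28

Letter: l, n, p, r, t → v (letters move forward 2 places in the alphabet).
Second component: 6, 2, 8, 10, 18 → 28 (each term is the sum of the two before it).
So the next line is v  28.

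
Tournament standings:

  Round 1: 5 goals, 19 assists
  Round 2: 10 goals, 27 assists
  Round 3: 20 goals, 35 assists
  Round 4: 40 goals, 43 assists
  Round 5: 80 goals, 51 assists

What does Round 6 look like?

Goals goes 5, 10, 20, 40, 80 → 160 (×2 each step).
Assists: +8 each step, so 19, 27, 35, 43, 51 → 59.
So the next record is 160 goals, 59 assists.

160 goals, 59 assists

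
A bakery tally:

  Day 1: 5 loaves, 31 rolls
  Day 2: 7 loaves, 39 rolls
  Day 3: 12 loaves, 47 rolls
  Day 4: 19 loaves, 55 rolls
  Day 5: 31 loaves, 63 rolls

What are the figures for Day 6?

50 loaves, 71 rolls

Loaves: each term is the sum of the two before it, so 5, 7, 12, 19, 31 → 50.
For the rolls, +8 each step: 31, 39, 47, 55, 63 → 71.
So the next line is 50 loaves, 71 rolls.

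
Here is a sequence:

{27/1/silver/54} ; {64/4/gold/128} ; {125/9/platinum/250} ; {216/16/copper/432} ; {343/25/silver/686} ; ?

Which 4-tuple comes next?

{512/36/gold/1024}

First part: perfect cubes: 3³, 4³, 5³, …; 27, 64, 125, 216, 343 → 512.
Second part: perfect squares: 1², 2², 3², …; 1, 4, 9, 16, 25 → 36.
Metal — repeats silver → gold → platinum → copper: silver, gold, platinum, copper, silver → gold.
Fourth part: always 2 × the first part, so 54, 128, 250, 432, 686 → 1024.
So the next 4-tuple is {512/36/gold/1024}.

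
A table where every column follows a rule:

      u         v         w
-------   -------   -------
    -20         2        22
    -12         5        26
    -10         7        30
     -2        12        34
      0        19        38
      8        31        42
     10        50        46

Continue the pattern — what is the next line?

Column u goes -20, -12, -10, -2, 0, 8, 10 → 18 (alternating steps +8, +2, +8, +2, …).
Column v: each term is the sum of the two before it; 2, 5, 7, 12, 19, 31, 50 → 81.
Column w: 22, 26, 30, 34, 38, 42, 46 → 50 (+4 each step).
Putting it together: 18  81  50.

18  81  50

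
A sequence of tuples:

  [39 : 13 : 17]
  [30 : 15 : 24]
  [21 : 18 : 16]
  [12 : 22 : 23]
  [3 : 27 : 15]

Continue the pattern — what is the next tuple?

[-6 : 33 : 22]

First entry: 39, 30, 21, 12, 3 → -6 (−9 each step).
Second entry: differences are 2, 3, 4, … (increasing by 1 each time); 13, 15, 18, 22, 27 → 33.
Third entry: alternating steps +7, −8, +7, −8, …; 17, 24, 16, 23, 15 → 22.
Combining the parts gives [-6 : 33 : 22].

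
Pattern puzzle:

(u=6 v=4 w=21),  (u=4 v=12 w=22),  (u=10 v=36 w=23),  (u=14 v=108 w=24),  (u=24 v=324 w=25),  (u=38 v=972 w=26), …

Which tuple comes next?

U goes 6, 4, 10, 14, 24, 38 → 62 (each term is the sum of the two before it).
V: 4, 12, 36, 108, 324, 972 → 2916 (×3 each step).
W goes 21, 22, 23, 24, 25, 26 → 27 (+1 each step).
So the next tuple is (u=62 v=2916 w=27).

(u=62 v=2916 w=27)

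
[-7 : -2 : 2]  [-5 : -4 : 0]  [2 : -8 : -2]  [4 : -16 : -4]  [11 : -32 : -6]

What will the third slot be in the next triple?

Third slot: −2 each step; 2, 0, -2, -4, -6 → -8.

-8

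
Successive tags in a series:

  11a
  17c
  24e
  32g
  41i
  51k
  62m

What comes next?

First component: differences are 6, 7, 8, … (increasing by 1 each time); 11, 17, 24, 32, 41, 51, 62 → 74.
Letter: a, c, e, g, i, k, m → o (letters move forward 2 places in the alphabet).
Putting it together: 74o.

74o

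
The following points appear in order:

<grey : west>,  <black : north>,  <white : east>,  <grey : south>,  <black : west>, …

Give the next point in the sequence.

Shade goes grey, black, white, grey, black → white (repeats grey → black → white).
Direction — repeats west → north → east → south: west, north, east, south, west → north.
Combining the parts gives <white : north>.

<white : north>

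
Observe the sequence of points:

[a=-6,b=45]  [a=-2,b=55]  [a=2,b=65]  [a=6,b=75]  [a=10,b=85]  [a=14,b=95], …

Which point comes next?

A — +4 each step: -6, -2, 2, 6, 10, 14 → 18.
B goes 45, 55, 65, 75, 85, 95 → 105 (+10 each step).
Combining the parts gives [a=18,b=105].

[a=18,b=105]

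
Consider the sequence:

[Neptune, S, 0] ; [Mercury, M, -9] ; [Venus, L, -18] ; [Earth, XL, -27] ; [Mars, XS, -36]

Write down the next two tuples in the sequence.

[Jupiter, S, -45], [Saturn, M, -54]

For the planet, runs through the planets Mercury→Neptune: Neptune, Mercury, Venus, Earth, Mars → Jupiter → Saturn.
For the size, runs through clothing sizes XS→XL: S, M, L, XL, XS → S → M.
Third value: 0, -9, -18, -27, -36 → -45 → -54 (−9 each step).
So the next two tuples are [Jupiter, S, -45] and [Saturn, M, -54].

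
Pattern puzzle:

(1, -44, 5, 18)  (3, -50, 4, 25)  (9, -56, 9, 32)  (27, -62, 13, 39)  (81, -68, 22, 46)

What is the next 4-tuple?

(243, -74, 35, 53)

First part: 1, 3, 9, 27, 81 → 243 (×3 each step).
Second part: −6 each step; -44, -50, -56, -62, -68 → -74.
Third part: 5, 4, 9, 13, 22 → 35 (each term is the sum of the two before it).
Fourth part: +7 each step; 18, 25, 32, 39, 46 → 53.
Combining the parts gives (243, -74, 35, 53).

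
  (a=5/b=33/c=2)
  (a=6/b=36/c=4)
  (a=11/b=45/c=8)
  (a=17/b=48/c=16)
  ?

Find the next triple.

(a=28/b=57/c=32)

For the a, each term is the sum of the two before it: 5, 6, 11, 17 → 28.
For the b, alternating steps +3, +9, +3, +9, …: 33, 36, 45, 48 → 57.
C goes 2, 4, 8, 16 → 32 (×2 each step).
Combining the parts gives (a=28/b=57/c=32).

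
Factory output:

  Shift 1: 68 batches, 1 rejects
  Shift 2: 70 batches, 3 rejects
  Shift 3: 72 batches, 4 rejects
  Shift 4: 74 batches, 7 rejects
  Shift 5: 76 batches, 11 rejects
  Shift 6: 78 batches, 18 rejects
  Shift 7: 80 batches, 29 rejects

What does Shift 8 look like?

Batches: +2 each step, so 68, 70, 72, 74, 76, 78, 80 → 82.
Rejects — each term is the sum of the two before it: 1, 3, 4, 7, 11, 18, 29 → 47.
So the next record is 82 batches, 47 rejects.

82 batches, 47 rejects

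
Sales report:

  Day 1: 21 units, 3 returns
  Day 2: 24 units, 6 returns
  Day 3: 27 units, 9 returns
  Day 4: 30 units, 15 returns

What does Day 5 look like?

Units — +3 each step: 21, 24, 27, 30 → 33.
Returns: each term is the sum of the two before it; 3, 6, 9, 15 → 24.
Putting it together: 33 units, 24 returns.

33 units, 24 returns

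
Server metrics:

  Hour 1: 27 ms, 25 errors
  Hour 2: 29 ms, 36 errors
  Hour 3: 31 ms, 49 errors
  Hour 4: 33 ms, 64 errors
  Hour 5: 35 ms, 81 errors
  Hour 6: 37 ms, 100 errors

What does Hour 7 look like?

39 ms, 121 errors

For the ms, +2 each step: 27, 29, 31, 33, 35, 37 → 39.
Errors: perfect squares: 5², 6², 7², …; 25, 36, 49, 64, 81, 100 → 121.
Combining the parts gives 39 ms, 121 errors.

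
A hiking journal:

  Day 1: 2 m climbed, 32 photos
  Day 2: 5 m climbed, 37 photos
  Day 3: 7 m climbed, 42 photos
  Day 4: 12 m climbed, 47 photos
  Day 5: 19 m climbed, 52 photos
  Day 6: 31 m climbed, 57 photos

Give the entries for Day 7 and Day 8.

M climbed — each term is the sum of the two before it: 2, 5, 7, 12, 19, 31 → 50 → 81.
Photos: 32, 37, 42, 47, 52, 57 → 62 → 67 (+5 each step).
So the next two records are 50 m climbed, 62 photos and 81 m climbed, 67 photos.

50 m climbed, 62 photos; 81 m climbed, 67 photos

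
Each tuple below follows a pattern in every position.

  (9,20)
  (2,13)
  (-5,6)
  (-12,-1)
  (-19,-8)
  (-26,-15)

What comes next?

First part goes 9, 2, -5, -12, -19, -26 → -33 (−7 each step).
Second part: 20, 13, 6, -1, -8, -15 → -22 (−7 each step).
Combining the parts gives (-33,-22).

(-33,-22)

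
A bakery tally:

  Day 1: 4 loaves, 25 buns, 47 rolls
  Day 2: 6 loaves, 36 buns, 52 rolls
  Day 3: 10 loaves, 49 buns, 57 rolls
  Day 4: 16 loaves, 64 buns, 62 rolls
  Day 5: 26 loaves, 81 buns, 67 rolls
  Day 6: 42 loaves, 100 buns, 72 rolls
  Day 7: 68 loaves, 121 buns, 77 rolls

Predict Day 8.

Loaves: each term is the sum of the two before it; 4, 6, 10, 16, 26, 42, 68 → 110.
Buns: 25, 36, 49, 64, 81, 100, 121 → 144 (perfect squares: 5², 6², 7², …).
Rolls — +5 each step: 47, 52, 57, 62, 67, 72, 77 → 82.
Combining the parts gives 110 loaves, 144 buns, 82 rolls.

110 loaves, 144 buns, 82 rolls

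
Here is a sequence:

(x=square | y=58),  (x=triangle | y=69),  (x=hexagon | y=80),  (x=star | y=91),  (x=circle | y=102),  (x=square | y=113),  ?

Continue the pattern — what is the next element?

For the x, repeats square → triangle → hexagon → star → circle: square, triangle, hexagon, star, circle, square → triangle.
Y: +11 each step; 58, 69, 80, 91, 102, 113 → 124.
Putting it together: (x=triangle | y=124).

(x=triangle | y=124)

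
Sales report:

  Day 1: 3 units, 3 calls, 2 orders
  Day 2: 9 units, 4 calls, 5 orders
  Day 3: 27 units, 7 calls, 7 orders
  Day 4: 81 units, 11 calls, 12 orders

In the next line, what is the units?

Units — ×3 each step: 3, 9, 27, 81 → 243.

243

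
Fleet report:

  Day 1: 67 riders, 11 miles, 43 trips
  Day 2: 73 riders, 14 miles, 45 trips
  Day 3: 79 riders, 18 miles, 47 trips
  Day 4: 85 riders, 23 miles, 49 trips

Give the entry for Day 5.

91 riders, 29 miles, 51 trips

Riders: +6 each step; 67, 73, 79, 85 → 91.
Miles — differences are 3, 4, 5, … (increasing by 1 each time): 11, 14, 18, 23 → 29.
Trips goes 43, 45, 47, 49 → 51 (+2 each step).
So the next record is 91 riders, 29 miles, 51 trips.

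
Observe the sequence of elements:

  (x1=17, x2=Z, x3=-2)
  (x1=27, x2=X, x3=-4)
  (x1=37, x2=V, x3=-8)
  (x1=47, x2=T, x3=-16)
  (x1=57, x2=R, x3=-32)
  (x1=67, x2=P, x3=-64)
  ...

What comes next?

(x1=77, x2=N, x3=-128)

X1 — +10 each step: 17, 27, 37, 47, 57, 67 → 77.
X2: Z, X, V, T, R, P → N (letters move back 2 places in the alphabet).
X3: -2, -4, -8, -16, -32, -64 → -128 (×2 each step).
So the next element is (x1=77, x2=N, x3=-128).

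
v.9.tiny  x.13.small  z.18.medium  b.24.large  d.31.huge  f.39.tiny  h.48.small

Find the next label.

j.58.medium

Letter goes v, x, z, b, d, f, h → j (letters move forward 2 places in the alphabet, wrapping Z→A).
Second component goes 9, 13, 18, 24, 31, 39, 48 → 58 (differences are 4, 5, 6, … (increasing by 1 each time)).
Size: repeats tiny → small → medium → large → huge, so tiny, small, medium, large, huge, tiny, small → medium.
So the next label is j.58.medium.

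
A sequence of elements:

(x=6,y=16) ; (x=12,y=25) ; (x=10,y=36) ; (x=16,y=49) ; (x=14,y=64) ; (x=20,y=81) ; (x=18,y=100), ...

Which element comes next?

(x=24,y=121)

X: alternating steps +6, −2, +6, −2, …; 6, 12, 10, 16, 14, 20, 18 → 24.
Y: 16, 25, 36, 49, 64, 81, 100 → 121 (perfect squares: 4², 5², 6², …).
Putting it together: (x=24,y=121).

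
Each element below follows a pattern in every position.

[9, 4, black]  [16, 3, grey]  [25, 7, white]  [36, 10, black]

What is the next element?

[49, 17, grey]

For the first part, perfect squares: 3², 4², 5², …: 9, 16, 25, 36 → 49.
Second part — each term is the sum of the two before it: 4, 3, 7, 10 → 17.
For the shade, repeats black → grey → white: black, grey, white, black → grey.
Putting it together: [49, 17, grey].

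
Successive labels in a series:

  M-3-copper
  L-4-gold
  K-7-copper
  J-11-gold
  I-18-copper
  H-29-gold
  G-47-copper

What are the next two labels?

F-76-gold, E-123-copper

Letter goes M, L, K, J, I, H, G → F → E (letters move back 1 place in the alphabet).
Second component goes 3, 4, 7, 11, 18, 29, 47 → 76 → 123 (each term is the sum of the two before it).
Metal goes copper, gold, copper, gold, copper, gold, copper → gold → copper (alternates copper ↔ gold).
So the next two labels are F-76-gold and E-123-copper.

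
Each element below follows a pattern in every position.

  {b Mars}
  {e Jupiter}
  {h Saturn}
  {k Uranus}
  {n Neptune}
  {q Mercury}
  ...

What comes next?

Letter: b, e, h, k, n, q → t (letters move forward 3 places in the alphabet).
Planet: runs through the planets Mercury→Neptune, so Mars, Jupiter, Saturn, Uranus, Neptune, Mercury → Venus.
So the next element is {t Venus}.

{t Venus}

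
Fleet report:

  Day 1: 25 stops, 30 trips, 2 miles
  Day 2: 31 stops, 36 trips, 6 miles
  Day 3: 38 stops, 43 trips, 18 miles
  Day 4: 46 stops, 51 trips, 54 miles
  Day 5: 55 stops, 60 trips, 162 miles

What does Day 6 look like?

Stops — differences are 6, 7, 8, … (increasing by 1 each time): 25, 31, 38, 46, 55 → 65.
Trips goes 30, 36, 43, 51, 60 → 70 (differences are 6, 7, 8, … (increasing by 1 each time)).
Miles: ×3 each step, so 2, 6, 18, 54, 162 → 486.
Combining the parts gives 65 stops, 70 trips, 486 miles.

65 stops, 70 trips, 486 miles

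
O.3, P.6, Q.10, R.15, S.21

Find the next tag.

T.28

Letter — letters move forward 1 place in the alphabet: O, P, Q, R, S → T.
For the second component, differences are 3, 4, 5, … (increasing by 1 each time): 3, 6, 10, 15, 21 → 28.
So the next tag is T.28.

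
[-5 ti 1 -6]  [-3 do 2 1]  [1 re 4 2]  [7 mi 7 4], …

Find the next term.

[15 fa 11 7]

First value: differences are 2, 4, 6, … (increasing by 2 each time); -5, -3, 1, 7 → 15.
Note: runs through the solfège scale do→ti, so ti, do, re, mi → fa.
For the third value, differences are 1, 2, 3, … (increasing by 1 each time): 1, 2, 4, 7 → 11.
Fourth value: always the previous value of the third value; -6, 1, 2, 4 → 7.
So the next term is [15 fa 11 7].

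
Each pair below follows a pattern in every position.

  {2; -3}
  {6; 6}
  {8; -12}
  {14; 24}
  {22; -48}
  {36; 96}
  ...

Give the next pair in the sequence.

{58; -192}

First value: 2, 6, 8, 14, 22, 36 → 58 (each term is the sum of the two before it).
Second value: ×(-2) each step, so -3, 6, -12, 24, -48, 96 → -192.
Putting it together: {58; -192}.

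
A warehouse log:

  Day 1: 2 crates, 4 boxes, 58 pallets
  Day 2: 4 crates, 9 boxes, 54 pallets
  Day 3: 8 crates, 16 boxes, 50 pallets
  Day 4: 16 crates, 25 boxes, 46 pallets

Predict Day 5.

Crates goes 2, 4, 8, 16 → 32 (×2 each step).
Boxes: perfect squares: 2², 3², 4², …, so 4, 9, 16, 25 → 36.
Pallets: 58, 54, 50, 46 → 42 (−4 each step).
So the next row is 32 crates, 36 boxes, 42 pallets.

32 crates, 36 boxes, 42 pallets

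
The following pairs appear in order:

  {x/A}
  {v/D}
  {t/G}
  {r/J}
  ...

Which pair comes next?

First letter: x, v, t, r → p (letters move back 2 places in the alphabet).
Second letter: letters move forward 3 places in the alphabet, so A, D, G, J → M.
So the next pair is {p/M}.

{p/M}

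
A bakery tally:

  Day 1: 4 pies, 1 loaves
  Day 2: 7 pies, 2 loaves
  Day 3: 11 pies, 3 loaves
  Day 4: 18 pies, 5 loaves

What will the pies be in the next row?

29

Pies: each term is the sum of the two before it; 4, 7, 11, 18 → 29.
Loaves goes 1, 2, 3, 5 → 8 (each term is the sum of the two before it).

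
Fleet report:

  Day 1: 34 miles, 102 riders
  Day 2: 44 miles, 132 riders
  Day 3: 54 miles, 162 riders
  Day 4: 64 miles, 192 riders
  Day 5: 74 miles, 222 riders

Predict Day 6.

84 miles, 252 riders

Miles — +10 each step: 34, 44, 54, 64, 74 → 84.
Riders: always 3 × the miles, so 102, 132, 162, 192, 222 → 252.
So the next row is 84 miles, 252 riders.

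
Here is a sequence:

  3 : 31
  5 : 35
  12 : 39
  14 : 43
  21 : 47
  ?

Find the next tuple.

23 : 51

First entry — alternating steps +2, +7, +2, +7, …: 3, 5, 12, 14, 21 → 23.
Second entry goes 31, 35, 39, 43, 47 → 51 (+4 each step).
So the next tuple is 23 : 51.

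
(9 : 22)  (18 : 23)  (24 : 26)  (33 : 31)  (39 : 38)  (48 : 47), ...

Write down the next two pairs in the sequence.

For the first coordinate, alternating steps +9, +6, +9, +6, …: 9, 18, 24, 33, 39, 48 → 54 → 63.
Second coordinate: 22, 23, 26, 31, 38, 47 → 58 → 71 (differences are 1, 3, 5, … (increasing by 2 each time)).
So the next two pairs are (54 : 58) and (63 : 71).

(54 : 58), (63 : 71)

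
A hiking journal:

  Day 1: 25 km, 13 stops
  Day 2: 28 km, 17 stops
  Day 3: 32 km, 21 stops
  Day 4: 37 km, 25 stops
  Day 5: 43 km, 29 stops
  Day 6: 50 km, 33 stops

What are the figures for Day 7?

Km: 25, 28, 32, 37, 43, 50 → 58 (differences are 3, 4, 5, … (increasing by 1 each time)).
Stops — +4 each step: 13, 17, 21, 25, 29, 33 → 37.
Combining the parts gives 58 km, 37 stops.

58 km, 37 stops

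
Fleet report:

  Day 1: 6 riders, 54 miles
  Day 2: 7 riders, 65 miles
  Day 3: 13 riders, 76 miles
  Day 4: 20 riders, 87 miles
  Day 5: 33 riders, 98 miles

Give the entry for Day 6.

53 riders, 109 miles

Riders: each term is the sum of the two before it, so 6, 7, 13, 20, 33 → 53.
Miles: 54, 65, 76, 87, 98 → 109 (+11 each step).
Combining the parts gives 53 riders, 109 miles.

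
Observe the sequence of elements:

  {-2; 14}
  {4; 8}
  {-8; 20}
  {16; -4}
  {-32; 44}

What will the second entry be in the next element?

-52

First entry: ×(-2) each step, so -2, 4, -8, 16, -32 → 64.
For the second entry, together with the first entry always sums to 12: 14, 8, 20, -4, 44 → -52.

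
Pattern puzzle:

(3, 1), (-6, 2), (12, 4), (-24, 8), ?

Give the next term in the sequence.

First coordinate: 3, -6, 12, -24 → 48 (×(-2) each step).
Second coordinate goes 1, 2, 4, 8 → 16 (×2 each step).
So the next term is (48, 16).

(48, 16)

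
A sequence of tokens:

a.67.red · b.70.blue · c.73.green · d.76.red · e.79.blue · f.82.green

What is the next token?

Letter — letters move forward 1 place in the alphabet: a, b, c, d, e, f → g.
For the second component, +3 each step: 67, 70, 73, 76, 79, 82 → 85.
Colour — repeats red → blue → green: red, blue, green, red, blue, green → red.
So the next token is g.85.red.

g.85.red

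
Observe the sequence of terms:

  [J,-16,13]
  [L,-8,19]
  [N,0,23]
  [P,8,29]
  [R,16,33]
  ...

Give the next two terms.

[T,24,39], [V,32,43]

Letter goes J, L, N, P, R → T → V (letters move forward 2 places in the alphabet).
Second part goes -16, -8, 0, 8, 16 → 24 → 32 (+8 each step).
Third part: 13, 19, 23, 29, 33 → 39 → 43 (alternating steps +6, +4, +6, +4, …).
So the next two terms are [T,24,39] and [V,32,43].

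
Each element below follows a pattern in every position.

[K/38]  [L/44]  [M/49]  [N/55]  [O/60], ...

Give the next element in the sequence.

[P/66]

Letter goes K, L, M, N, O → P (letters move forward 1 place in the alphabet).
Second slot goes 38, 44, 49, 55, 60 → 66 (alternating steps +6, +5, +6, +5, …).
Combining the parts gives [P/66].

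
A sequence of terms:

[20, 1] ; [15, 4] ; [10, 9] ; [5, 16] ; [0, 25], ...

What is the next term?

[-5, 36]

First slot: −5 each step; 20, 15, 10, 5, 0 → -5.
For the second slot, perfect squares: 1², 2², 3², …: 1, 4, 9, 16, 25 → 36.
So the next term is [-5, 36].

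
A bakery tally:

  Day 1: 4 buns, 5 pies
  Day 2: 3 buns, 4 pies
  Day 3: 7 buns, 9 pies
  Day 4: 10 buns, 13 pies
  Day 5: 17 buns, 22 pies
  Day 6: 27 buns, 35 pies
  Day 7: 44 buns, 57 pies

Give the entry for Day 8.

71 buns, 92 pies

Buns — each term is the sum of the two before it: 4, 3, 7, 10, 17, 27, 44 → 71.
Pies — each term is the sum of the two before it: 5, 4, 9, 13, 22, 35, 57 → 92.
Putting it together: 71 buns, 92 pies.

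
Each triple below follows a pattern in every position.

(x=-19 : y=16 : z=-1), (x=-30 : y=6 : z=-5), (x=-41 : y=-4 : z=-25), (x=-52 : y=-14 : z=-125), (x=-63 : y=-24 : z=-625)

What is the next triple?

X: −11 each step, so -19, -30, -41, -52, -63 → -74.
Y: −10 each step; 16, 6, -4, -14, -24 → -34.
Z: ×5 each step; -1, -5, -25, -125, -625 → -3125.
Combining the parts gives (x=-74 : y=-34 : z=-3125).

(x=-74 : y=-34 : z=-3125)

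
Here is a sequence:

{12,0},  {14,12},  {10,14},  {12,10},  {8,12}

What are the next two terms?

{10,8}, {6,10}

For the first entry, alternating steps +2, −4, +2, −4, …: 12, 14, 10, 12, 8 → 10 → 6.
Second entry: 0, 12, 14, 10, 12 → 8 → 10 (always the previous value of the first entry).
So the next two terms are {10,8} and {6,10}.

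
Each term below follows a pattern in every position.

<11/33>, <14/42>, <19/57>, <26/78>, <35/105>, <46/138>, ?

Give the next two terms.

First component: differences are 3, 5, 7, … (increasing by 2 each time); 11, 14, 19, 26, 35, 46 → 59 → 74.
Second component: always 3 × the first component, so 33, 42, 57, 78, 105, 138 → 177 → 222.
So the next two terms are <59/177> and <74/222>.

<59/177>, <74/222>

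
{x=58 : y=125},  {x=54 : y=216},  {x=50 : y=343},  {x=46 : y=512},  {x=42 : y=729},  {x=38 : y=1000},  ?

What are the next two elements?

X: 58, 54, 50, 46, 42, 38 → 34 → 30 (−4 each step).
Y: perfect cubes: 5³, 6³, 7³, …, so 125, 216, 343, 512, 729, 1000 → 1331 → 1728.
Putting the parts together: {x=34 : y=1331} and then {x=30 : y=1728}.

{x=34 : y=1331}, {x=30 : y=1728}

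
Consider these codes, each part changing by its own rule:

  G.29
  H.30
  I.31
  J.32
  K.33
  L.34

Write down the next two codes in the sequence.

M.35, N.36

Letter: letters move forward 1 place in the alphabet; G, H, I, J, K, L → M → N.
Second component — +1 each step: 29, 30, 31, 32, 33, 34 → 35 → 36.
So the next two codes are M.35 and N.36.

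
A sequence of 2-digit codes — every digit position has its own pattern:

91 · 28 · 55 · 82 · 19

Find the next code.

First digit: +3 each step, mod 10; 9, 2, 5, 8, 1 → 4.
Second digit: −3 each step, mod 10, so 1, 8, 5, 2, 9 → 6.
Combining the parts gives 46.

46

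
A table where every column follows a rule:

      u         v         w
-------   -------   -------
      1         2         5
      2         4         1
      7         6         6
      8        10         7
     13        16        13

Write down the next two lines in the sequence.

14  26  20; 19  42  33

Column u: alternating steps +1, +5, +1, +5, …, so 1, 2, 7, 8, 13 → 14 → 19.
Column v: each term is the sum of the two before it; 2, 4, 6, 10, 16 → 26 → 42.
Column w: each term is the sum of the two before it, so 5, 1, 6, 7, 13 → 20 → 33.
Putting the parts together: 14  26  20 and then 19  42  33.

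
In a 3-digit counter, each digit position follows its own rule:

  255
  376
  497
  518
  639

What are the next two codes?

750 then 871

First digit goes 2, 3, 4, 5, 6 → 7 → 8 (+1 each step, mod 10).
Second digit: +2 each step, mod 10; 5, 7, 9, 1, 3 → 5 → 7.
For the third digit, +1 each step, mod 10: 5, 6, 7, 8, 9 → 0 → 1.
So the next two codes are 750 and 871.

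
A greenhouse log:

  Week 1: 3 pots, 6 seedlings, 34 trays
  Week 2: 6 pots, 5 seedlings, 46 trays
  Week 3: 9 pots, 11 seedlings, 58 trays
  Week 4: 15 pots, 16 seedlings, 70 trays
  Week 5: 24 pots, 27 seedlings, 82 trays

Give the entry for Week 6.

Pots — each term is the sum of the two before it: 3, 6, 9, 15, 24 → 39.
Seedlings — each term is the sum of the two before it: 6, 5, 11, 16, 27 → 43.
Trays: +12 each step; 34, 46, 58, 70, 82 → 94.
So the next record is 39 pots, 43 seedlings, 94 trays.

39 pots, 43 seedlings, 94 trays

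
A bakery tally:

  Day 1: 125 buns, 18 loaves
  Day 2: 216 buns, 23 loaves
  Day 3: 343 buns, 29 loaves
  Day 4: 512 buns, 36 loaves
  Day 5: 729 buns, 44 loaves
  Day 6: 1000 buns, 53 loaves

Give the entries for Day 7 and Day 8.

Buns: 125, 216, 343, 512, 729, 1000 → 1331 → 1728 (perfect cubes: 5³, 6³, 7³, …).
Loaves: differences are 5, 6, 7, … (increasing by 1 each time); 18, 23, 29, 36, 44, 53 → 63 → 74.
Putting the parts together: 1331 buns, 63 loaves and then 1728 buns, 74 loaves.

1331 buns, 63 loaves; 1728 buns, 74 loaves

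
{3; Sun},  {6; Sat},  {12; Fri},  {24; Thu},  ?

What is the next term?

First coordinate: ×2 each step, so 3, 6, 12, 24 → 48.
Day: Sun, Sat, Fri, Thu → Wed (runs backward through the weekdays Mon→Sun).
Putting it together: {48; Wed}.

{48; Wed}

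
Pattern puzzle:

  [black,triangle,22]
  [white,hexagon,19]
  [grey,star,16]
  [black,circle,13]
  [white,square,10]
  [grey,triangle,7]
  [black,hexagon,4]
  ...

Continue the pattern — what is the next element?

[white,star,1]

Shade: black, white, grey, black, white, grey, black → white (repeats black → white → grey).
For the shape, repeats triangle → hexagon → star → circle → square: triangle, hexagon, star, circle, square, triangle, hexagon → star.
Third slot: 22, 19, 16, 13, 10, 7, 4 → 1 (−3 each step).
Putting it together: [white,star,1].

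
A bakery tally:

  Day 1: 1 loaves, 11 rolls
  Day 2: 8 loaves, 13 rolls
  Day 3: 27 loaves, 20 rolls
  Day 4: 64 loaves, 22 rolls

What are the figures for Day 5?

125 loaves, 29 rolls

Loaves: perfect cubes: 1³, 2³, 3³, …; 1, 8, 27, 64 → 125.
Rolls — alternating steps +2, +7, +2, +7, …: 11, 13, 20, 22 → 29.
Putting it together: 125 loaves, 29 rolls.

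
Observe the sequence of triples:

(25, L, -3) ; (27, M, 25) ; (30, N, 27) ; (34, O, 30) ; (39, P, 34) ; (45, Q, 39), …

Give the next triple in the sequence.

First slot: differences are 2, 3, 4, … (increasing by 1 each time), so 25, 27, 30, 34, 39, 45 → 52.
Letter: letters move forward 1 place in the alphabet; L, M, N, O, P, Q → R.
For the third slot, always the previous value of the first slot: -3, 25, 27, 30, 34, 39 → 45.
Putting it together: (52, R, 45).

(52, R, 45)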